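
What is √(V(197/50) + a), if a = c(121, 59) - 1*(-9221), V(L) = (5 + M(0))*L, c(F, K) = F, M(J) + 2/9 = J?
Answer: √8424742/30 ≈ 96.751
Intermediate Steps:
M(J) = -2/9 + J
V(L) = 43*L/9 (V(L) = (5 + (-2/9 + 0))*L = (5 - 2/9)*L = 43*L/9)
a = 9342 (a = 121 - 1*(-9221) = 121 + 9221 = 9342)
√(V(197/50) + a) = √(43*(197/50)/9 + 9342) = √(43*(197*(1/50))/9 + 9342) = √((43/9)*(197/50) + 9342) = √(8471/450 + 9342) = √(4212371/450) = √8424742/30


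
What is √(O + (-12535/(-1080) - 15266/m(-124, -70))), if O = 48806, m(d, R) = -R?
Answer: √77156599170/1260 ≈ 220.45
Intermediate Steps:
√(O + (-12535/(-1080) - 15266/m(-124, -70))) = √(48806 + (-12535/(-1080) - 15266/((-1*(-70))))) = √(48806 + (-12535*(-1/1080) - 15266/70)) = √(48806 + (2507/216 - 15266*1/70)) = √(48806 + (2507/216 - 7633/35)) = √(48806 - 1560983/7560) = √(367412377/7560) = √77156599170/1260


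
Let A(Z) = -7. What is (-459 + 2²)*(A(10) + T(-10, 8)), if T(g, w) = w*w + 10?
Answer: -30485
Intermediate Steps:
T(g, w) = 10 + w² (T(g, w) = w² + 10 = 10 + w²)
(-459 + 2²)*(A(10) + T(-10, 8)) = (-459 + 2²)*(-7 + (10 + 8²)) = (-459 + 4)*(-7 + (10 + 64)) = -455*(-7 + 74) = -455*67 = -30485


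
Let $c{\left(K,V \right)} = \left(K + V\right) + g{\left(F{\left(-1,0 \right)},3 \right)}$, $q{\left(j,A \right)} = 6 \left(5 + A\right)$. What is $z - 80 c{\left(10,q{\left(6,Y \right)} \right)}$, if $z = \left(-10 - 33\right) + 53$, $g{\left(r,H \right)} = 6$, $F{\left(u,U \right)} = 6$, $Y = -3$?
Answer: $-2230$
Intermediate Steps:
$q{\left(j,A \right)} = 30 + 6 A$
$z = 10$ ($z = -43 + 53 = 10$)
$c{\left(K,V \right)} = 6 + K + V$ ($c{\left(K,V \right)} = \left(K + V\right) + 6 = 6 + K + V$)
$z - 80 c{\left(10,q{\left(6,Y \right)} \right)} = 10 - 80 \left(6 + 10 + \left(30 + 6 \left(-3\right)\right)\right) = 10 - 80 \left(6 + 10 + \left(30 - 18\right)\right) = 10 - 80 \left(6 + 10 + 12\right) = 10 - 2240 = -2230$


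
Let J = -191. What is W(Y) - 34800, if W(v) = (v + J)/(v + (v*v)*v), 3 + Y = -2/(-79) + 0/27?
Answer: -251286655458/7222255 ≈ -34793.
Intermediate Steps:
Y = -235/79 (Y = -3 + (-2/(-79) + 0/27) = -3 + (-2*(-1/79) + 0*(1/27)) = -3 + (2/79 + 0) = -3 + 2/79 = -235/79 ≈ -2.9747)
W(v) = (-191 + v)/(v + v**3) (W(v) = (v - 191)/(v + (v*v)*v) = (-191 + v)/(v + v**2*v) = (-191 + v)/(v + v**3))
W(Y) - 34800 = (-191 - 235/79)/(-235/79 + (-235/79)**3) - 34800 = -15324/79/(-235/79 - 12977875/493039) - 34800 = -15324/79/(-14444510/493039) - 34800 = -493039/14444510*(-15324/79) - 34800 = 47818542/7222255 - 34800 = -251286655458/7222255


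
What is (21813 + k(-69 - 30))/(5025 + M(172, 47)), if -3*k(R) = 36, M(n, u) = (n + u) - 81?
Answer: 7267/1721 ≈ 4.2225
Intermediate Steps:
M(n, u) = -81 + n + u
k(R) = -12 (k(R) = -⅓*36 = -12)
(21813 + k(-69 - 30))/(5025 + M(172, 47)) = (21813 - 12)/(5025 + (-81 + 172 + 47)) = 21801/(5025 + 138) = 21801/5163 = 21801*(1/5163) = 7267/1721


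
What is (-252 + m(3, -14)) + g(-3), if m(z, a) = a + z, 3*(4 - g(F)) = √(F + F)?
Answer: -259 - I*√6/3 ≈ -259.0 - 0.8165*I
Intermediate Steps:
g(F) = 4 - √2*√F/3 (g(F) = 4 - √(F + F)/3 = 4 - √2*√F/3)
(-252 + m(3, -14)) + g(-3) = (-252 + (-14 + 3)) + (4 - √2*√(-3)/3) = (-252 - 11) + (4 - √2*I*√3/3) = -263 + (4 - I*√6/3) = -259 - I*√6/3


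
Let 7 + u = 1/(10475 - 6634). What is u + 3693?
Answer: 14157927/3841 ≈ 3686.0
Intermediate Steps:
u = -26886/3841 (u = -7 + 1/(10475 - 6634) = -7 + 1/3841 = -26886/3841 ≈ -6.9997)
u + 3693 = -26886/3841 + 3693 = 14157927/3841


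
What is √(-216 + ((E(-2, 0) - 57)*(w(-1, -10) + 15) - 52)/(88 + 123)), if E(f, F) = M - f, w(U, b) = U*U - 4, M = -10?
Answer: 2*I*√2448022/211 ≈ 14.83*I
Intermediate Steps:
w(U, b) = -4 + U² (w(U, b) = U² - 4 = -4 + U²)
E(f, F) = -10 - f
√(-216 + ((E(-2, 0) - 57)*(w(-1, -10) + 15) - 52)/(88 + 123)) = √(-216 + (((-10 - 1*(-2)) - 57)*((-4 + (-1)²) + 15) - 52)/(88 + 123)) = √(-216 + (((-10 + 2) - 57)*((-4 + 1) + 15) - 52)/211) = √(-216 + ((-8 - 57)*(-3 + 15) - 52)*(1/211)) = √(-216 + (-65*12 - 52)*(1/211)) = √(-216 + (-780 - 52)*(1/211)) = √(-216 - 832*1/211) = √(-216 - 832/211) = √(-46408/211) = 2*I*√2448022/211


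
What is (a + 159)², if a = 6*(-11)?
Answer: 8649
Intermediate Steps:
a = -66
(a + 159)² = (-66 + 159)² = 93² = 8649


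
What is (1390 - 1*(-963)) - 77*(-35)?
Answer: 5048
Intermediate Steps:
(1390 - 1*(-963)) - 77*(-35) = (1390 + 963) + 2695 = 2353 + 2695 = 5048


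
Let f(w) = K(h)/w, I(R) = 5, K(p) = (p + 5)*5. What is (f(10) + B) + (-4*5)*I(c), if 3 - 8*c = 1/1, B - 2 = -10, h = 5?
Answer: -103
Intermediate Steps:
B = -8 (B = 2 - 10 = -8)
K(p) = 25 + 5*p (K(p) = (5 + p)*5 = 25 + 5*p)
c = 1/4 (c = 3/8 - 1/8/1 = 3/8 - 1/8*1 = 3/8 - 1/8 = 1/4 ≈ 0.25000)
f(w) = 50/w (f(w) = (25 + 5*5)/w = (25 + 25)/w = 50/w)
(f(10) + B) + (-4*5)*I(c) = (50/10 - 8) - 4*5*5 = (50*(1/10) - 8) - 20*5 = (5 - 8) - 100 = -3 - 100 = -103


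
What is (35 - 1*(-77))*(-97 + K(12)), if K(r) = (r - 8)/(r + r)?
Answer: -32536/3 ≈ -10845.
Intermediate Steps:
K(r) = (-8 + r)/(2*r) (K(r) = (-8 + r)/((2*r)) = (-8 + r)*(1/(2*r)) = (-8 + r)/(2*r))
(35 - 1*(-77))*(-97 + K(12)) = (35 - 1*(-77))*(-97 + (1/2)*(-8 + 12)/12) = (35 + 77)*(-97 + (1/2)*(1/12)*4) = 112*(-97 + 1/6) = 112*(-581/6) = -32536/3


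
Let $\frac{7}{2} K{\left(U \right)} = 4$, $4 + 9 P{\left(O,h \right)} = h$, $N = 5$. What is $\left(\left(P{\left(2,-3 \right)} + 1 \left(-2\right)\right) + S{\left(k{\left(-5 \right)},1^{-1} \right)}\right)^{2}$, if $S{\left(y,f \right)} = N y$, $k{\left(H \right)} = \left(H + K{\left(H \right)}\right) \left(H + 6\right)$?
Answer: $\frac{1932100}{3969} \approx 486.8$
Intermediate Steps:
$P{\left(O,h \right)} = - \frac{4}{9} + \frac{h}{9}$
$K{\left(U \right)} = \frac{8}{7}$ ($K{\left(U \right)} = \frac{2}{7} \cdot 4 = \frac{8}{7}$)
$k{\left(H \right)} = \left(6 + H\right) \left(\frac{8}{7} + H\right)$ ($k{\left(H \right)} = \left(H + \frac{8}{7}\right) \left(H + 6\right) = \left(\frac{8}{7} + H\right) \left(6 + H\right) = \left(6 + H\right) \left(\frac{8}{7} + H\right)$)
$S{\left(y,f \right)} = 5 y$
$\left(\left(P{\left(2,-3 \right)} + 1 \left(-2\right)\right) + S{\left(k{\left(-5 \right)},1^{-1} \right)}\right)^{2} = \left(\left(\left(- \frac{4}{9} + \frac{1}{9} \left(-3\right)\right) + 1 \left(-2\right)\right) + 5 \left(\frac{48}{7} + \left(-5\right)^{2} + \frac{50}{7} \left(-5\right)\right)\right)^{2} = \left(\left(\left(- \frac{4}{9} - \frac{1}{3}\right) - 2\right) + 5 \left(\frac{48}{7} + 25 - \frac{250}{7}\right)\right)^{2} = \left(\left(- \frac{7}{9} - 2\right) + 5 \left(- \frac{27}{7}\right)\right)^{2} = \left(- \frac{25}{9} - \frac{135}{7}\right)^{2} = \left(- \frac{1390}{63}\right)^{2} = \frac{1932100}{3969}$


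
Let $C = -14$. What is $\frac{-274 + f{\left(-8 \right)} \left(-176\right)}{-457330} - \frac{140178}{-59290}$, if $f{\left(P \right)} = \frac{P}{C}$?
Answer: $\frac{168762666}{71355515} \approx 2.3651$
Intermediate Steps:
$f{\left(P \right)} = - \frac{P}{14}$ ($f{\left(P \right)} = \frac{P}{-14} = P \left(- \frac{1}{14}\right) = - \frac{P}{14}$)
$\frac{-274 + f{\left(-8 \right)} \left(-176\right)}{-457330} - \frac{140178}{-59290} = \frac{-274 + \left(- \frac{1}{14}\right) \left(-8\right) \left(-176\right)}{-457330} - \frac{140178}{-59290} = \left(-274 + \frac{4}{7} \left(-176\right)\right) \left(- \frac{1}{457330}\right) - - \frac{70089}{29645} = \left(-274 - \frac{704}{7}\right) \left(- \frac{1}{457330}\right) + \frac{70089}{29645} = \left(- \frac{2622}{7}\right) \left(- \frac{1}{457330}\right) + \frac{70089}{29645} = \frac{69}{84245} + \frac{70089}{29645} = \frac{168762666}{71355515}$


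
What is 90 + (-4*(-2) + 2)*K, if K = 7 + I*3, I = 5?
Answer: 310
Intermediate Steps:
K = 22 (K = 7 + 5*3 = 7 + 15 = 22)
90 + (-4*(-2) + 2)*K = 90 + (-4*(-2) + 2)*22 = 90 + (8 + 2)*22 = 90 + 10*22 = 90 + 220 = 310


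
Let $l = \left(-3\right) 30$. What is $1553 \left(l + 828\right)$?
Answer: $1146114$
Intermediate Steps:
$l = -90$
$1553 \left(l + 828\right) = 1553 \left(-90 + 828\right) = 1553 \cdot 738 = 1146114$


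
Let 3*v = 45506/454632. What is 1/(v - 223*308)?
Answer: -681948/46838893679 ≈ -1.4559e-5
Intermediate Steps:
v = 22753/681948 (v = (45506/454632)/3 = (45506*(1/454632))/3 = (⅓)*(22753/227316) = 22753/681948 ≈ 0.033365)
1/(v - 223*308) = 1/(22753/681948 - 223*308) = 1/(22753/681948 - 68684) = 1/(-46838893679/681948) = -681948/46838893679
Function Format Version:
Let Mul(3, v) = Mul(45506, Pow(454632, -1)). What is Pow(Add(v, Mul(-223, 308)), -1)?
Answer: Rational(-681948, 46838893679) ≈ -1.4559e-5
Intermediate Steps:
v = Rational(22753, 681948) (v = Mul(Rational(1, 3), Mul(45506, Pow(454632, -1))) = Mul(Rational(1, 3), Mul(45506, Rational(1, 454632))) = Mul(Rational(1, 3), Rational(22753, 227316)) = Rational(22753, 681948) ≈ 0.033365)
Pow(Add(v, Mul(-223, 308)), -1) = Pow(Add(Rational(22753, 681948), Mul(-223, 308)), -1) = Pow(Add(Rational(22753, 681948), -68684), -1) = Pow(Rational(-46838893679, 681948), -1) = Rational(-681948, 46838893679)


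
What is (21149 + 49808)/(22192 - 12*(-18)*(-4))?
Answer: 70957/21328 ≈ 3.3269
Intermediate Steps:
(21149 + 49808)/(22192 - 12*(-18)*(-4)) = 70957/(22192 + 216*(-4)) = 70957/(22192 - 864) = 70957/21328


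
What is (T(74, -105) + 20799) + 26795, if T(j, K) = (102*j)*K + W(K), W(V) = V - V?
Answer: -744946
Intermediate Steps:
W(V) = 0
T(j, K) = 102*K*j (T(j, K) = (102*j)*K + 0 = 102*K*j + 0 = 102*K*j)
(T(74, -105) + 20799) + 26795 = (102*(-105)*74 + 20799) + 26795 = (-792540 + 20799) + 26795 = -771741 + 26795 = -744946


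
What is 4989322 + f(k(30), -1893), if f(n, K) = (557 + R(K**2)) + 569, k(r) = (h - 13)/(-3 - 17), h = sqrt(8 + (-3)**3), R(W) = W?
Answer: 8573897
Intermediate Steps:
h = I*sqrt(19) (h = sqrt(8 - 27) = sqrt(-19) = I*sqrt(19) ≈ 4.3589*I)
k(r) = 13/20 - I*sqrt(19)/20 (k(r) = (I*sqrt(19) - 13)/(-3 - 17) = (-13 + I*sqrt(19))/(-20) = (-13 + I*sqrt(19))*(-1/20) = 13/20 - I*sqrt(19)/20)
f(n, K) = 1126 + K**2 (f(n, K) = (557 + K**2) + 569 = 1126 + K**2)
4989322 + f(k(30), -1893) = 4989322 + (1126 + (-1893)**2) = 4989322 + (1126 + 3583449) = 4989322 + 3584575 = 8573897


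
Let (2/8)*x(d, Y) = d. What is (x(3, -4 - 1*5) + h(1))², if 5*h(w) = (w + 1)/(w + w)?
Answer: 3721/25 ≈ 148.84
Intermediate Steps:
x(d, Y) = 4*d
h(w) = (1 + w)/(10*w) (h(w) = ((w + 1)/(w + w))/5 = ((1 + w)/((2*w)))/5 = ((1 + w)*(1/(2*w)))/5 = ((1 + w)/(2*w))/5 = (1 + w)/(10*w))
(x(3, -4 - 1*5) + h(1))² = (4*3 + (⅒)*(1 + 1)/1)² = (12 + (⅒)*1*2)² = (12 + ⅕)² = (61/5)² = 3721/25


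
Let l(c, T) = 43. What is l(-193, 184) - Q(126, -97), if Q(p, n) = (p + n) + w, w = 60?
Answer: -46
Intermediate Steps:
Q(p, n) = 60 + n + p (Q(p, n) = (p + n) + 60 = (n + p) + 60 = 60 + n + p)
l(-193, 184) - Q(126, -97) = 43 - (60 - 97 + 126) = 43 - 1*89 = 43 - 89 = -46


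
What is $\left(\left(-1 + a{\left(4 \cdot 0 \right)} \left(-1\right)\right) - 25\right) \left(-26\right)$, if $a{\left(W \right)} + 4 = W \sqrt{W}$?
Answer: $572$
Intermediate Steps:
$a{\left(W \right)} = -4 + W^{\frac{3}{2}}$ ($a{\left(W \right)} = -4 + W \sqrt{W} = -4 + W^{\frac{3}{2}}$)
$\left(\left(-1 + a{\left(4 \cdot 0 \right)} \left(-1\right)\right) - 25\right) \left(-26\right) = \left(\left(-1 + \left(-4 + \left(4 \cdot 0\right)^{\frac{3}{2}}\right) \left(-1\right)\right) - 25\right) \left(-26\right) = \left(\left(-1 + \left(-4 + 0^{\frac{3}{2}}\right) \left(-1\right)\right) - 25\right) \left(-26\right) = \left(\left(-1 + \left(-4 + 0\right) \left(-1\right)\right) - 25\right) \left(-26\right) = \left(\left(-1 - -4\right) - 25\right) \left(-26\right) = \left(\left(-1 + 4\right) - 25\right) \left(-26\right) = \left(3 - 25\right) \left(-26\right) = \left(-22\right) \left(-26\right) = 572$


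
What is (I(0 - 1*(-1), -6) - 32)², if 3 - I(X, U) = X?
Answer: 900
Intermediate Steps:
I(X, U) = 3 - X
(I(0 - 1*(-1), -6) - 32)² = ((3 - (0 - 1*(-1))) - 32)² = ((3 - (0 + 1)) - 32)² = ((3 - 1*1) - 32)² = ((3 - 1) - 32)² = (2 - 32)² = (-30)² = 900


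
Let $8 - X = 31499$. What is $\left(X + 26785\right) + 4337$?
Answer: $-369$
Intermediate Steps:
$X = -31491$ ($X = 8 - 31499 = -31491$)
$\left(X + 26785\right) + 4337 = \left(-31491 + 26785\right) + 4337 = -4706 + 4337 = -369$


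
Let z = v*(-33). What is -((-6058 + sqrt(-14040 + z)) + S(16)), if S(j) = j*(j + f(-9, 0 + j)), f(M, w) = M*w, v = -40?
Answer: 8106 - 4*I*sqrt(795) ≈ 8106.0 - 112.78*I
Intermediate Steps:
z = 1320 (z = -40*(-33) = 1320)
S(j) = -8*j**2 (S(j) = j*(j - 9*(0 + j)) = j*(j - 9*j) = j*(-8*j) = -8*j**2)
-((-6058 + sqrt(-14040 + z)) + S(16)) = -((-6058 + sqrt(-14040 + 1320)) - 8*16**2) = -((-6058 + sqrt(-12720)) - 8*256) = -((-6058 + 4*I*sqrt(795)) - 2048) = -(-8106 + 4*I*sqrt(795)) = 8106 - 4*I*sqrt(795)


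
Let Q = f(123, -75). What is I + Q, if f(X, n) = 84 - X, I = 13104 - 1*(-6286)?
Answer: 19351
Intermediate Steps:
I = 19390 (I = 13104 + 6286 = 19390)
Q = -39 (Q = 84 - 1*123 = 84 - 123 = -39)
I + Q = 19390 - 39 = 19351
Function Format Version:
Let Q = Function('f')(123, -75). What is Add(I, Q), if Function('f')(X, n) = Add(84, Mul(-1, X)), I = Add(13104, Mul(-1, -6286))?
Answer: 19351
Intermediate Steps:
I = 19390 (I = Add(13104, 6286) = 19390)
Q = -39 (Q = Add(84, Mul(-1, 123)) = Add(84, -123) = -39)
Add(I, Q) = Add(19390, -39) = 19351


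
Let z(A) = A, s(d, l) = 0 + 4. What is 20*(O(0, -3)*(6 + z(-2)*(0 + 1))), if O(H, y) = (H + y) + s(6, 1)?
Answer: 80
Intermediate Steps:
s(d, l) = 4
O(H, y) = 4 + H + y (O(H, y) = (H + y) + 4 = 4 + H + y)
20*(O(0, -3)*(6 + z(-2)*(0 + 1))) = 20*((4 + 0 - 3)*(6 - 2*(0 + 1))) = 20*(1*(6 - 2*1)) = 20*(1*(6 - 2)) = 20*(1*4) = 20*4 = 80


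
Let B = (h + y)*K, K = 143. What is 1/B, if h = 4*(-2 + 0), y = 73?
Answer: 1/9295 ≈ 0.00010758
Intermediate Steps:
h = -8 (h = 4*(-2) = -8)
B = 9295 (B = (-8 + 73)*143 = 65*143 = 9295)
1/B = 1/9295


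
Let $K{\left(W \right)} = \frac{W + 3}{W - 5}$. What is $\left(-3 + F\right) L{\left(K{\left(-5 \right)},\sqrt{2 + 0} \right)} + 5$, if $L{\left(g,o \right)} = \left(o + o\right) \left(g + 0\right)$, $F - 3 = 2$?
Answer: $5 + \frac{4 \sqrt{2}}{5} \approx 6.1314$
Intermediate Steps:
$F = 5$ ($F = 3 + 2 = 5$)
$K{\left(W \right)} = \frac{3 + W}{-5 + W}$
$L{\left(g,o \right)} = 2 g o$ ($L{\left(g,o \right)} = 2 o g = 2 g o$)
$\left(-3 + F\right) L{\left(K{\left(-5 \right)},\sqrt{2 + 0} \right)} + 5 = \left(-3 + 5\right) 2 \frac{3 - 5}{-5 - 5} \sqrt{2 + 0} + 5 = 2 \cdot 2 \frac{1}{-10} \left(-2\right) \sqrt{2} + 5 = 2 \cdot 2 \left(\left(- \frac{1}{10}\right) \left(-2\right)\right) \sqrt{2} + 5 = 2 \cdot 2 \cdot \frac{1}{5} \sqrt{2} + 5 = 2 \frac{2 \sqrt{2}}{5} + 5 = \frac{4 \sqrt{2}}{5} + 5 = 5 + \frac{4 \sqrt{2}}{5}$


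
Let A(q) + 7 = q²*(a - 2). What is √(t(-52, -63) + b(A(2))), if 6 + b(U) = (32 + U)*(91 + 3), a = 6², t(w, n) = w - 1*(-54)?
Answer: √15130 ≈ 123.00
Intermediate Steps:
t(w, n) = 54 + w (t(w, n) = w + 54 = 54 + w)
a = 36
A(q) = -7 + 34*q² (A(q) = -7 + q²*(36 - 2) = -7 + q²*34 = -7 + 34*q²)
b(U) = 3002 + 94*U (b(U) = -6 + (32 + U)*(91 + 3) = -6 + (32 + U)*94 = -6 + (3008 + 94*U) = 3002 + 94*U)
√(t(-52, -63) + b(A(2))) = √((54 - 52) + (3002 + 94*(-7 + 34*2²))) = √(2 + (3002 + 94*(-7 + 34*4))) = √(2 + (3002 + 94*(-7 + 136))) = √(2 + (3002 + 94*129)) = √(2 + (3002 + 12126)) = √(2 + 15128) = √15130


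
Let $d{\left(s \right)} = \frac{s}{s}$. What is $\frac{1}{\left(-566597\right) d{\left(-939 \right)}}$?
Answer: $- \frac{1}{566597} \approx -1.7649 \cdot 10^{-6}$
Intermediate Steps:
$d{\left(s \right)} = 1$
$\frac{1}{\left(-566597\right) d{\left(-939 \right)}} = \frac{1}{\left(-566597\right) 1} = \left(- \frac{1}{566597}\right) 1 = - \frac{1}{566597}$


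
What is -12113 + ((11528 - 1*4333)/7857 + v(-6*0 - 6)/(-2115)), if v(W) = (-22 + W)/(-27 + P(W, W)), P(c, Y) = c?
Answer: -246000618058/20310345 ≈ -12112.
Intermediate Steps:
v(W) = (-22 + W)/(-27 + W)
-12113 + ((11528 - 1*4333)/7857 + v(-6*0 - 6)/(-2115)) = -12113 + ((11528 - 1*4333)/7857 + ((-22 + (-6*0 - 6))/(-27 + (-6*0 - 6)))/(-2115)) = -12113 + ((11528 - 4333)*(1/7857) + ((-22 + (0 - 6))/(-27 + (0 - 6)))*(-1/2115)) = -12113 + (7195*(1/7857) + ((-22 - 6)/(-27 - 6))*(-1/2115)) = -12113 + (7195/7857 + (-28/(-33))*(-1/2115)) = -12113 + (7195/7857 - 1/33*(-28)*(-1/2115)) = -12113 + (7195/7857 + (28/33)*(-1/2115)) = -12113 + (7195/7857 - 28/69795) = -12113 + 18590927/20310345 = -246000618058/20310345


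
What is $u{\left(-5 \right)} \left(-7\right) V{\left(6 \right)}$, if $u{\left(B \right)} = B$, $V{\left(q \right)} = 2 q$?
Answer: $420$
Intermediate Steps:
$u{\left(-5 \right)} \left(-7\right) V{\left(6 \right)} = \left(-5\right) \left(-7\right) 2 \cdot 6 = 35 \cdot 12 = 420$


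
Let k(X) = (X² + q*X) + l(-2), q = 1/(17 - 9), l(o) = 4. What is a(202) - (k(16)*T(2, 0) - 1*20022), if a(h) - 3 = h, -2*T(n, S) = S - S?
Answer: 20227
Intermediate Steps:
T(n, S) = 0 (T(n, S) = -(S - S)/2 = -½*0 = 0)
q = ⅛ (q = 1/8 = ⅛ ≈ 0.12500)
a(h) = 3 + h
k(X) = 4 + X² + X/8 (k(X) = (X² + X/8) + 4 = 4 + X² + X/8)
a(202) - (k(16)*T(2, 0) - 1*20022) = (3 + 202) - ((4 + 16² + (⅛)*16)*0 - 1*20022) = 205 - ((4 + 256 + 2)*0 - 20022) = 205 - (262*0 - 20022) = 205 - (0 - 20022) = 205 - 1*(-20022) = 205 + 20022 = 20227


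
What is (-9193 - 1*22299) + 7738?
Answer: -23754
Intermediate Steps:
(-9193 - 1*22299) + 7738 = (-9193 - 22299) + 7738 = -31492 + 7738 = -23754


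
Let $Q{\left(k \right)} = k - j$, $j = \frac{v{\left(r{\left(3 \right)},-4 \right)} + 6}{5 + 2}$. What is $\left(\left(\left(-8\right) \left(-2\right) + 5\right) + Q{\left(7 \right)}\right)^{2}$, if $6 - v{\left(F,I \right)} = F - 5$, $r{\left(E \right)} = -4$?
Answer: $625$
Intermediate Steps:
$v{\left(F,I \right)} = 11 - F$ ($v{\left(F,I \right)} = 6 - \left(F - 5\right) = 6 - \left(-5 + F\right) = 11 - F$)
$j = 3$ ($j = \frac{\left(11 - -4\right) + 6}{5 + 2} = \frac{\left(11 + 4\right) + 6}{7} = \left(15 + 6\right) \frac{1}{7} = 21 \cdot \frac{1}{7} = 3$)
$Q{\left(k \right)} = -3 + k$ ($Q{\left(k \right)} = k - 3 = -3 + k$)
$\left(\left(\left(-8\right) \left(-2\right) + 5\right) + Q{\left(7 \right)}\right)^{2} = \left(\left(\left(-8\right) \left(-2\right) + 5\right) + \left(-3 + 7\right)\right)^{2} = \left(\left(16 + 5\right) + 4\right)^{2} = \left(21 + 4\right)^{2} = 25^{2} = 625$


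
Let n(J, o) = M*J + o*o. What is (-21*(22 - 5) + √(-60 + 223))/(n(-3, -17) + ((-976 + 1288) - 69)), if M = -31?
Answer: -357/625 + √163/625 ≈ -0.55077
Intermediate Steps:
n(J, o) = o² - 31*J (n(J, o) = -31*J + o*o = -31*J + o² = o² - 31*J)
(-21*(22 - 5) + √(-60 + 223))/(n(-3, -17) + ((-976 + 1288) - 69)) = (-21*(22 - 5) + √(-60 + 223))/(((-17)² - 31*(-3)) + ((-976 + 1288) - 69)) = (-21*17 + √163)/((289 + 93) + (312 - 69)) = (-357 + √163)/(382 + 243) = (-357 + √163)/625 = (-357 + √163)*(1/625) = -357/625 + √163/625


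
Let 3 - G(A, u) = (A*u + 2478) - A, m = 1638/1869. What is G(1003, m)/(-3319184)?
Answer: 9511/13427608 ≈ 0.00070832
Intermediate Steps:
m = 78/89 (m = 1638*(1/1869) = 78/89 ≈ 0.87640)
G(A, u) = -2475 + A - A*u (G(A, u) = 3 - ((A*u + 2478) - A) = 3 - ((2478 + A*u) - A) = 3 - (2478 - A + A*u) = 3 + (-2478 + A - A*u) = -2475 + A - A*u)
G(1003, m)/(-3319184) = (-2475 + 1003 - 1*1003*78/89)/(-3319184) = (-2475 + 1003 - 78234/89)*(-1/3319184) = -209242/89*(-1/3319184) = 9511/13427608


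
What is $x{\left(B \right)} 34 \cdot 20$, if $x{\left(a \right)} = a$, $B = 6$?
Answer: $4080$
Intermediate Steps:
$x{\left(B \right)} 34 \cdot 20 = 6 \cdot 34 \cdot 20 = 204 \cdot 20 = 4080$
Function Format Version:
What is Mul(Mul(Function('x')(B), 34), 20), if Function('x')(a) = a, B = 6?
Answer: 4080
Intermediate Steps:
Mul(Mul(Function('x')(B), 34), 20) = Mul(Mul(6, 34), 20) = Mul(204, 20) = 4080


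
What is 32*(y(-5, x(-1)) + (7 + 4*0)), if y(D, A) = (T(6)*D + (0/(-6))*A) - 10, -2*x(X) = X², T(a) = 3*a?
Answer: -2976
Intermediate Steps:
x(X) = -X²/2
y(D, A) = -10 + 18*D (y(D, A) = ((3*6)*D + (0/(-6))*A) - 10 = (18*D + (0*(-⅙))*A) - 10 = (18*D + 0*A) - 10 = (18*D + 0) - 10 = 18*D - 10 = -10 + 18*D)
32*(y(-5, x(-1)) + (7 + 4*0)) = 32*((-10 + 18*(-5)) + (7 + 4*0)) = 32*((-10 - 90) + (7 + 0)) = 32*(-100 + 7) = 32*(-93) = -2976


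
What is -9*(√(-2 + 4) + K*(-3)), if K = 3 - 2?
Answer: 27 - 9*√2 ≈ 14.272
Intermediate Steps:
K = 1
-9*(√(-2 + 4) + K*(-3)) = -9*(√(-2 + 4) + 1*(-3)) = -9*(√2 - 3) = -9*(-3 + √2) = 27 - 9*√2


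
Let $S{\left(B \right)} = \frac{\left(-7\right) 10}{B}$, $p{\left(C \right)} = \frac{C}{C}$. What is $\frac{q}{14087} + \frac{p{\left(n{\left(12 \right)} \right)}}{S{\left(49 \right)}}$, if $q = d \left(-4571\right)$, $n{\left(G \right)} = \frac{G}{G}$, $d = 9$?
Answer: $- \frac{509999}{140870} \approx -3.6204$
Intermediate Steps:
$n{\left(G \right)} = 1$
$p{\left(C \right)} = 1$
$S{\left(B \right)} = - \frac{70}{B}$
$q = -41139$ ($q = 9 \left(-4571\right) = -41139$)
$\frac{q}{14087} + \frac{p{\left(n{\left(12 \right)} \right)}}{S{\left(49 \right)}} = - \frac{41139}{14087} + 1 \frac{1}{\left(-70\right) \frac{1}{49}} = \left(-41139\right) \frac{1}{14087} + 1 \frac{1}{\left(-70\right) \frac{1}{49}} = - \frac{41139}{14087} + 1 \frac{1}{- \frac{10}{7}} = - \frac{41139}{14087} + 1 \left(- \frac{7}{10}\right) = - \frac{41139}{14087} - \frac{7}{10} = - \frac{509999}{140870}$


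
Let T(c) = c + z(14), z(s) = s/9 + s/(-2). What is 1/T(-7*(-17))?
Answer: 9/1022 ≈ 0.0088063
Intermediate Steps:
z(s) = -7*s/18 (z(s) = s*(⅑) + s*(-½) = s/9 - s/2 = -7*s/18)
T(c) = -49/9 + c (T(c) = c - 7/18*14 = c - 49/9 = -49/9 + c)
1/T(-7*(-17)) = 1/(-49/9 - 7*(-17)) = 1/(-49/9 + 119) = 1/(1022/9) = 9/1022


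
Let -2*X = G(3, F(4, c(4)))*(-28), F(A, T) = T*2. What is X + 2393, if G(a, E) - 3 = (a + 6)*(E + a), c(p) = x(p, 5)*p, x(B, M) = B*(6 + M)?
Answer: 47165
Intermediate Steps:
c(p) = 11*p² (c(p) = (p*(6 + 5))*p = (p*11)*p = (11*p)*p = 11*p²)
F(A, T) = 2*T
G(a, E) = 3 + (6 + a)*(E + a) (G(a, E) = 3 + (a + 6)*(E + a) = 3 + (6 + a)*(E + a))
X = 44772 (X = -(3 + 3² + 6*(2*(11*4²)) + 6*3 + (2*(11*4²))*3)*(-28)/2 = -(3 + 9 + 6*(2*(11*16)) + 18 + (2*(11*16))*3)*(-28)/2 = -(3 + 9 + 6*(2*176) + 18 + (2*176)*3)*(-28)/2 = -(3 + 9 + 6*352 + 18 + 352*3)*(-28)/2 = -(3 + 9 + 2112 + 18 + 1056)*(-28)/2 = -1599*(-28) = -½*(-89544) = 44772)
X + 2393 = 44772 + 2393 = 47165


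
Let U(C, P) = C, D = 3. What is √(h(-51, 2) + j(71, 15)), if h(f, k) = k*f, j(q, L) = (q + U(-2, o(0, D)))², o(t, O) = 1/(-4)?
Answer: √4659 ≈ 68.257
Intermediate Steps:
o(t, O) = -¼ (o(t, O) = 1*(-¼) = -¼)
j(q, L) = (-2 + q)² (j(q, L) = (q - 2)² = (-2 + q)²)
h(f, k) = f*k
√(h(-51, 2) + j(71, 15)) = √(-51*2 + (-2 + 71)²) = √(-102 + 69²) = √(-102 + 4761) = √4659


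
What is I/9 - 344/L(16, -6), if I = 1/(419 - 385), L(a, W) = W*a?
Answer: 2195/612 ≈ 3.5866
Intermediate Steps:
I = 1/34 ≈ 0.029412
I/9 - 344/L(16, -6) = (1/34)/9 - 344/((-6*16)) = (1/34)*(1/9) - 344/(-96) = 1/306 - 344*(-1/96) = 1/306 + 43/12 = 2195/612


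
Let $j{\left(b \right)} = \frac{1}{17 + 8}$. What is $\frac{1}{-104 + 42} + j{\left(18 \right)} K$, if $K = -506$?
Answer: $- \frac{31397}{1550} \approx -20.256$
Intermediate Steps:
$j{\left(b \right)} = \frac{1}{25}$
$\frac{1}{-104 + 42} + j{\left(18 \right)} K = \frac{1}{-104 + 42} + \frac{1}{25} \left(-506\right) = \frac{1}{-62} - \frac{506}{25} = - \frac{1}{62} - \frac{506}{25} = - \frac{31397}{1550}$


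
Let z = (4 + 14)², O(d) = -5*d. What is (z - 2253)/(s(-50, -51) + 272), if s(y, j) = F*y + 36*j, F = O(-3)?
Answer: 1929/2314 ≈ 0.83362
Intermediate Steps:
F = 15 (F = -5*(-3) = 15)
z = 324 (z = 18² = 324)
s(y, j) = 15*y + 36*j
(z - 2253)/(s(-50, -51) + 272) = (324 - 2253)/((15*(-50) + 36*(-51)) + 272) = -1929/((-750 - 1836) + 272) = -1929/(-2586 + 272) = -1929/(-2314) = -1929*(-1/2314) = 1929/2314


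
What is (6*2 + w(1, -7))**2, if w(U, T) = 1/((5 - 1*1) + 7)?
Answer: 17689/121 ≈ 146.19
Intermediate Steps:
w(U, T) = 1/11 (w(U, T) = 1/((5 - 1) + 7) = 1/(4 + 7) = 1/11)
(6*2 + w(1, -7))**2 = (6*2 + 1/11)**2 = (12 + 1/11)**2 = (133/11)**2 = 17689/121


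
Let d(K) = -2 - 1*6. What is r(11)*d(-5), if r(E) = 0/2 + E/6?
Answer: -44/3 ≈ -14.667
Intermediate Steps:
d(K) = -8 (d(K) = -2 - 6 = -8)
r(E) = E/6 (r(E) = 0*(½) + E*(⅙) = 0 + E/6 = E/6)
r(11)*d(-5) = ((⅙)*11)*(-8) = (11/6)*(-8) = -44/3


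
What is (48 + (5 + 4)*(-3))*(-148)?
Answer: -3108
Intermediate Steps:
(48 + (5 + 4)*(-3))*(-148) = (48 + 9*(-3))*(-148) = (48 - 27)*(-148) = 21*(-148) = -3108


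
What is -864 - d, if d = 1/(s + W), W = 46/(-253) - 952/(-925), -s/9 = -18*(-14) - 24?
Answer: -18032082817/20870478 ≈ -864.00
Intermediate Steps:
s = -2052 (s = -9*(-18*(-14) - 24) = -9*(252 - 24) = -9*228 = -2052)
W = 8622/10175 (W = 46*(-1/253) - 952*(-1/925) = -2/11 + 952/925 = 8622/10175 ≈ 0.84737)
d = -10175/20870478 (d = 1/(-2052 + 8622/10175) = 1/(-20870478/10175) = -10175/20870478 ≈ -0.00048753)
-864 - d = -864 - 1*(-10175/20870478) = -864 + 10175/20870478 = -18032082817/20870478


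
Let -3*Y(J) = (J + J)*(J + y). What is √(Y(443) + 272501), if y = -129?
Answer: √1617897/3 ≈ 423.99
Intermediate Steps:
Y(J) = -2*J*(-129 + J)/3 (Y(J) = -(J + J)*(J - 129)/3 = -2*J*(-129 + J)/3)
√(Y(443) + 272501) = √((⅔)*443*(129 - 1*443) + 272501) = √((⅔)*443*(129 - 443) + 272501) = √((⅔)*443*(-314) + 272501) = √(-278204/3 + 272501) = √(539299/3) = √1617897/3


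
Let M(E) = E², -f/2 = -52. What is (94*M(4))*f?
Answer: 156416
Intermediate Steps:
f = 104 (f = -2*(-52) = 104)
(94*M(4))*f = (94*4²)*104 = (94*16)*104 = 1504*104 = 156416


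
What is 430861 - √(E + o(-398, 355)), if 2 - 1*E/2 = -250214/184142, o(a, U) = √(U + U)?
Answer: 430861 - √(1162157742 + 173001409*√710)/13153 ≈ 4.3086e+5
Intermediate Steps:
o(a, U) = √2*√U (o(a, U) = √(2*U) = √2*√U)
E = 618498/92071 (E = 4 - (-500428)/184142 = 4 - 2*(-125107/92071) = 4 + 250214/92071 = 618498/92071 ≈ 6.7176)
430861 - √(E + o(-398, 355)) = 430861 - √(618498/92071 + √2*√355) = 430861 - √(618498/92071 + √710)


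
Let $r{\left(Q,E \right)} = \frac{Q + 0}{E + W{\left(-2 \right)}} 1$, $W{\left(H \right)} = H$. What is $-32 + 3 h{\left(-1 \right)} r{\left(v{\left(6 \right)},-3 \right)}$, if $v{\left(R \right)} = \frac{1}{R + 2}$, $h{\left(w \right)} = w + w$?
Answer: $- \frac{637}{20} \approx -31.85$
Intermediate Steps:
$h{\left(w \right)} = 2 w$
$v{\left(R \right)} = \frac{1}{2 + R}$
$r{\left(Q,E \right)} = \frac{Q}{-2 + E}$ ($r{\left(Q,E \right)} = \frac{Q + 0}{E - 2} \cdot 1 = \frac{Q}{-2 + E} 1 = \frac{Q}{-2 + E}$)
$-32 + 3 h{\left(-1 \right)} r{\left(v{\left(6 \right)},-3 \right)} = -32 + 3 \cdot 2 \left(-1\right) \frac{1}{\left(2 + 6\right) \left(-2 - 3\right)} = -32 + 3 \left(-2\right) \frac{1}{8 \left(-5\right)} = -32 - 6 \cdot \frac{1}{8} \left(- \frac{1}{5}\right) = -32 - - \frac{3}{20} = -32 + \frac{3}{20} = - \frac{637}{20}$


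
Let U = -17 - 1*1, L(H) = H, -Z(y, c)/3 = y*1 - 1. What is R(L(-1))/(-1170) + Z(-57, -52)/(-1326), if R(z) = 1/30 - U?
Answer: -87497/596700 ≈ -0.14663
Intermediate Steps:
Z(y, c) = 3 - 3*y (Z(y, c) = -3*(y*1 - 1) = -3*(y - 1) = -3*(-1 + y) = 3 - 3*y)
U = -18 (U = -17 - 1 = -18)
R(z) = 541/30 (R(z) = 1/30 - 1*(-18) = 1/30 + 18 = 541/30)
R(L(-1))/(-1170) + Z(-57, -52)/(-1326) = (541/30)/(-1170) + (3 - 3*(-57))/(-1326) = (541/30)*(-1/1170) + (3 + 171)*(-1/1326) = -541/35100 + 174*(-1/1326) = -541/35100 - 29/221 = -87497/596700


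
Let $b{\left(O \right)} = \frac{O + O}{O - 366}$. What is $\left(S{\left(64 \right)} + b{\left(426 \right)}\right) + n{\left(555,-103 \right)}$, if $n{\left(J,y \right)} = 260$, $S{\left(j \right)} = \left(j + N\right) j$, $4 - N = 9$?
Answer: $\frac{20251}{5} \approx 4050.2$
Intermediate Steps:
$N = -5$ ($N = 4 - 9 = -5$)
$S{\left(j \right)} = j \left(-5 + j\right)$ ($S{\left(j \right)} = \left(j - 5\right) j = \left(-5 + j\right) j = j \left(-5 + j\right)$)
$b{\left(O \right)} = \frac{2 O}{-366 + O}$
$\left(S{\left(64 \right)} + b{\left(426 \right)}\right) + n{\left(555,-103 \right)} = \left(64 \left(-5 + 64\right) + 2 \cdot 426 \frac{1}{-366 + 426}\right) + 260 = \left(64 \cdot 59 + 2 \cdot 426 \cdot \frac{1}{60}\right) + 260 = \left(3776 + 2 \cdot 426 \cdot \frac{1}{60}\right) + 260 = \left(3776 + \frac{71}{5}\right) + 260 = \frac{18951}{5} + 260 = \frac{20251}{5}$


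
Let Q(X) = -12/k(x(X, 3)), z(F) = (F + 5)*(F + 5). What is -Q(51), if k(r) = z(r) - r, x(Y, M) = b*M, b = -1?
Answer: 12/7 ≈ 1.7143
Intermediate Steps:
x(Y, M) = -M
z(F) = (5 + F)**2 (z(F) = (5 + F)*(5 + F) = (5 + F)**2)
k(r) = (5 + r)**2 - r
Q(X) = -12/7 (Q(X) = -12/((5 - 1*3)**2 - (-1)*3) = -12/((5 - 3)**2 - 1*(-3)) = -12/(2**2 + 3) = -12/(4 + 3) = -12/7)
-Q(51) = -1*(-12/7) = 12/7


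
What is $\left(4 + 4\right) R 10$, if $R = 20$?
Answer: $1600$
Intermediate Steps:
$\left(4 + 4\right) R 10 = \left(4 + 4\right) 20 \cdot 10 = 8 \cdot 20 \cdot 10 = 160 \cdot 10 = 1600$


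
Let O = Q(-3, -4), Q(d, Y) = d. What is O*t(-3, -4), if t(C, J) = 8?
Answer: -24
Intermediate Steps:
O = -3
O*t(-3, -4) = -3*8 = -24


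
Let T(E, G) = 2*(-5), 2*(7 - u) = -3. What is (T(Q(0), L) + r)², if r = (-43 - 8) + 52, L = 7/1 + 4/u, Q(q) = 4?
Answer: 81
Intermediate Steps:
u = 17/2 (u = 7 - ½*(-3) = 7 + 3/2 = 17/2 ≈ 8.5000)
L = 127/17 (L = 7/1 + 4/(17/2) = 7*1 + 4*(2/17) = 7 + 8/17 = 127/17 ≈ 7.4706)
T(E, G) = -10
r = 1 (r = -51 + 52 = 1)
(T(Q(0), L) + r)² = (-10 + 1)² = (-9)² = 81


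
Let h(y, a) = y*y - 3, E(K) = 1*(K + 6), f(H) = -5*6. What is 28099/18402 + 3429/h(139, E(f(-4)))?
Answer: 151479235/88872459 ≈ 1.7045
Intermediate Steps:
f(H) = -30
E(K) = 6 + K (E(K) = 1*(6 + K) = 6 + K)
h(y, a) = -3 + y² (h(y, a) = y² - 3 = -3 + y²)
28099/18402 + 3429/h(139, E(f(-4))) = 28099/18402 + 3429/(-3 + 139²) = 28099*(1/18402) + 3429/(-3 + 19321) = 28099/18402 + 3429/19318 = 151479235/88872459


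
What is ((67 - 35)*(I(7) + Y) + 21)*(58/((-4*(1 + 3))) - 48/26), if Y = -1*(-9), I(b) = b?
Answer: -23329/8 ≈ -2916.1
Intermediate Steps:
Y = 9
((67 - 35)*(I(7) + Y) + 21)*(58/((-4*(1 + 3))) - 48/26) = ((67 - 35)*(7 + 9) + 21)*(58/((-4*(1 + 3))) - 48/26) = (32*16 + 21)*(58/((-4*4)) - 48*1/26) = (512 + 21)*(58/(-16) - 24/13) = 533*(58*(-1/16) - 24/13) = 533*(-29/8 - 24/13) = 533*(-569/104) = -23329/8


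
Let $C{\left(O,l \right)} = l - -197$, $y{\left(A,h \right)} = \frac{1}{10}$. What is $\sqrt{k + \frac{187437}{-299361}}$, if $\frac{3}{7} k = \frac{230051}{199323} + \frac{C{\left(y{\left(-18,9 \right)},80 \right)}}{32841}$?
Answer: $\frac{\sqrt{1221258106192648438868169481}}{24192680496483} \approx 1.4445$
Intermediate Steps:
$y{\left(A,h \right)} = \frac{1}{10}$
$C{\left(O,l \right)} = 197 + l$ ($C{\left(O,l \right)} = l + 197 = 197 + l$)
$k = \frac{1973045242}{727329627}$ ($k = \frac{7 \left(\frac{230051}{199323} + \frac{197 + 80}{32841}\right)}{3} = \frac{7 \left(230051 \cdot \frac{1}{199323} + 277 \cdot \frac{1}{32841}\right)}{3} = \frac{7 \left(\frac{230051}{199323} + \frac{277}{32841}\right)}{3} = \frac{7}{3} \cdot \frac{281863606}{242443209} = \frac{1973045242}{727329627} \approx 2.7127$)
$\sqrt{k + \frac{187437}{-299361}} = \sqrt{\frac{1973045242}{727329627} + \frac{187437}{-299361}} = \sqrt{\frac{1973045242}{727329627} + 187437 \left(- \frac{1}{299361}\right)} = \sqrt{\frac{1973045242}{727329627} - \frac{62479}{99787}} = \sqrt{\frac{151441437798121}{72578041489449}} = \frac{\sqrt{1221258106192648438868169481}}{24192680496483}$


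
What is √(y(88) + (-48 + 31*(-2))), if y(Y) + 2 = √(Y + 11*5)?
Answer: √(-112 + √143) ≈ 10.002*I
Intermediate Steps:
y(Y) = -2 + √(55 + Y) (y(Y) = -2 + √(Y + 11*5) = -2 + √(Y + 55) = -2 + √(55 + Y))
√(y(88) + (-48 + 31*(-2))) = √((-2 + √(55 + 88)) + (-48 + 31*(-2))) = √((-2 + √143) + (-48 - 62)) = √((-2 + √143) - 110) = √(-112 + √143)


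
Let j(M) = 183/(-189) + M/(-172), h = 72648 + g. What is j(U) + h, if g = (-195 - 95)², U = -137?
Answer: 1698519467/10836 ≈ 1.5675e+5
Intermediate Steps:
g = 84100 (g = (-290)² = 84100)
h = 156748 (h = 72648 + 84100 = 156748)
j(M) = -61/63 - M/172 (j(M) = 183*(-1/189) + M*(-1/172) = -61/63 - M/172)
j(U) + h = (-61/63 - 1/172*(-137)) + 156748 = (-61/63 + 137/172) + 156748 = -1861/10836 + 156748 = 1698519467/10836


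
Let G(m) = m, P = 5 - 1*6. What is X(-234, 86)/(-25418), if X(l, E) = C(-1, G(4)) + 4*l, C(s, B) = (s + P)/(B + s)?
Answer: 1405/38127 ≈ 0.036851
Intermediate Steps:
P = -1 (P = 5 - 6 = -1)
C(s, B) = (-1 + s)/(B + s) (C(s, B) = (s - 1)/(B + s) = (-1 + s)/(B + s))
X(l, E) = -⅔ + 4*l (X(l, E) = (-1 - 1)/(4 - 1) + 4*l = -2/3 + 4*l = (⅓)*(-2) + 4*l = -⅔ + 4*l)
X(-234, 86)/(-25418) = (-⅔ + 4*(-234))/(-25418) = (-⅔ - 936)*(-1/25418) = -2810/3*(-1/25418) = 1405/38127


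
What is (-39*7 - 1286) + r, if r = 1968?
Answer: 409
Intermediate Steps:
(-39*7 - 1286) + r = (-39*7 - 1286) + 1968 = (-273 - 1286) + 1968 = -1559 + 1968 = 409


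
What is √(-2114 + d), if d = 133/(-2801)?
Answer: I*√16585973047/2801 ≈ 45.979*I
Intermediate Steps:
d = -133/2801 (d = 133*(-1/2801) = -133/2801 ≈ -0.047483)
√(-2114 + d) = √(-2114 - 133/2801) = √(-5921447/2801) = I*√16585973047/2801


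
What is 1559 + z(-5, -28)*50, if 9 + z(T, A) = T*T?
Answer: 2359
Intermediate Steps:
z(T, A) = -9 + T² (z(T, A) = -9 + T*T = -9 + T²)
1559 + z(-5, -28)*50 = 1559 + (-9 + (-5)²)*50 = 1559 + (-9 + 25)*50 = 1559 + 16*50 = 1559 + 800 = 2359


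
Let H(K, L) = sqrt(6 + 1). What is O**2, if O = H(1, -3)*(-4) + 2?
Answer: 116 - 16*sqrt(7) ≈ 73.668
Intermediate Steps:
H(K, L) = sqrt(7)
O = 2 - 4*sqrt(7) (O = sqrt(7)*(-4) + 2 = -4*sqrt(7) + 2 = 2 - 4*sqrt(7) ≈ -8.5830)
O**2 = (2 - 4*sqrt(7))**2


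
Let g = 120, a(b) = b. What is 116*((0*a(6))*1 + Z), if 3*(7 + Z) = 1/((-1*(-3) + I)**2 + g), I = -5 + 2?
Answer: -73051/90 ≈ -811.68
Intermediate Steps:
I = -3
Z = -2519/360 (Z = -7 + 1/(3*((-1*(-3) - 3)**2 + 120)) = -7 + 1/(3*((3 - 3)**2 + 120)) = -7 + 1/(3*(0**2 + 120)) = -7 + 1/(3*(0 + 120)) = -7 + (1/3)/120 = -7 + (1/3)*(1/120) = -7 + 1/360 = -2519/360 ≈ -6.9972)
116*((0*a(6))*1 + Z) = 116*((0*6)*1 - 2519/360) = 116*(0*1 - 2519/360) = 116*(0 - 2519/360) = 116*(-2519/360) = -73051/90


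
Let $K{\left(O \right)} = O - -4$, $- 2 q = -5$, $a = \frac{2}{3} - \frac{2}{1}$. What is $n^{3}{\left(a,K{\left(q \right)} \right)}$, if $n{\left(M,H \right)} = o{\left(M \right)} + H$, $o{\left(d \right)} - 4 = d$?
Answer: $\frac{166375}{216} \approx 770.25$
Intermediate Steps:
$o{\left(d \right)} = 4 + d$
$a = - \frac{4}{3}$ ($a = 2 \cdot \frac{1}{3} - 2 = \frac{2}{3} - 2 = - \frac{4}{3} \approx -1.3333$)
$q = \frac{5}{2}$ ($q = \left(- \frac{1}{2}\right) \left(-5\right) = \frac{5}{2} \approx 2.5$)
$K{\left(O \right)} = 4 + O$ ($K{\left(O \right)} = O + 4 = 4 + O$)
$n{\left(M,H \right)} = 4 + H + M$ ($n{\left(M,H \right)} = \left(4 + M\right) + H = 4 + H + M$)
$n^{3}{\left(a,K{\left(q \right)} \right)} = \left(4 + \left(4 + \frac{5}{2}\right) - \frac{4}{3}\right)^{3} = \left(4 + \frac{13}{2} - \frac{4}{3}\right)^{3} = \left(\frac{55}{6}\right)^{3} = \frac{166375}{216}$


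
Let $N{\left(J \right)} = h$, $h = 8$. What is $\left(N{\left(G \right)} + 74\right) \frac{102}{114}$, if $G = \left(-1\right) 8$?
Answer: $\frac{1394}{19} \approx 73.368$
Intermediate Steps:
$G = -8$
$N{\left(J \right)} = 8$
$\left(N{\left(G \right)} + 74\right) \frac{102}{114} = \left(8 + 74\right) \frac{102}{114} = 82 \cdot 102 \cdot \frac{1}{114} = 82 \cdot \frac{17}{19} = \frac{1394}{19}$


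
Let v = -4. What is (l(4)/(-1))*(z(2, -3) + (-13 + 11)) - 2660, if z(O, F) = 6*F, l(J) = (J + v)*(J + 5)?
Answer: -2660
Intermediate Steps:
l(J) = (-4 + J)*(5 + J) (l(J) = (J - 4)*(J + 5) = (-4 + J)*(5 + J))
(l(4)/(-1))*(z(2, -3) + (-13 + 11)) - 2660 = ((-20 + 4 + 4²)/(-1))*(6*(-3) + (-13 + 11)) - 2660 = ((-20 + 4 + 16)*(-1))*(-18 - 2) - 2660 = (0*(-1))*(-20) - 2660 = 0*(-20) - 2660 = 0 - 2660 = -2660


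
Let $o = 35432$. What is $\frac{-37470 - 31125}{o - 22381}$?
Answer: $- \frac{68595}{13051} \approx -5.2559$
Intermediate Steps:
$\frac{-37470 - 31125}{o - 22381} = \frac{-37470 - 31125}{35432 - 22381} = - \frac{68595}{13051}$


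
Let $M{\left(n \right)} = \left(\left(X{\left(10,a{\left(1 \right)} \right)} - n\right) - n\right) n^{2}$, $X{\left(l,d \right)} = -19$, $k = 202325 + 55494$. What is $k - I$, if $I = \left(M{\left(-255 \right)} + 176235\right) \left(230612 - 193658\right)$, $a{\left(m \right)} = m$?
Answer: $-1186352850721$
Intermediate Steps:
$k = 257819$
$M{\left(n \right)} = n^{2} \left(-19 - 2 n\right)$ ($M{\left(n \right)} = \left(\left(-19 - n\right) - n\right) n^{2} = \left(-19 - 2 n\right) n^{2} = n^{2} \left(-19 - 2 n\right)$)
$I = 1186353108540$ ($I = \left(\left(-255\right)^{2} \left(-19 - -510\right) + 176235\right) \left(230612 - 193658\right) = \left(65025 \left(-19 + 510\right) + 176235\right) 36954 = \left(65025 \cdot 491 + 176235\right) 36954 = \left(31927275 + 176235\right) 36954 = 32103510 \cdot 36954 = 1186353108540$)
$k - I = 257819 - 1186353108540 = -1186352850721$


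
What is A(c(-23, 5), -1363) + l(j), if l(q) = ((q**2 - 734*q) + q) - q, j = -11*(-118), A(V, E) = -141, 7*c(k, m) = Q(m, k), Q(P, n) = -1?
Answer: 731931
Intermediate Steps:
c(k, m) = -1/7 (c(k, m) = (1/7)*(-1) = -1/7)
j = 1298
l(q) = q**2 - 734*q (l(q) = (q**2 - 733*q) - q = q**2 - 734*q)
A(c(-23, 5), -1363) + l(j) = -141 + 1298*(-734 + 1298) = -141 + 1298*564 = -141 + 732072 = 731931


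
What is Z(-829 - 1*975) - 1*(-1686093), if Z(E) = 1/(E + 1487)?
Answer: 534491480/317 ≈ 1.6861e+6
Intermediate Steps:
Z(E) = 1/(1487 + E)
Z(-829 - 1*975) - 1*(-1686093) = 1/(1487 + (-829 - 1*975)) - 1*(-1686093) = 1/(1487 + (-829 - 975)) + 1686093 = 1/(1487 - 1804) + 1686093 = 1/(-317) + 1686093 = -1/317 + 1686093 = 534491480/317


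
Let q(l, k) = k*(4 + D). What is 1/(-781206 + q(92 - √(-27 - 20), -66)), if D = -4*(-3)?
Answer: -1/782262 ≈ -1.2783e-6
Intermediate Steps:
D = 12
q(l, k) = 16*k (q(l, k) = k*(4 + 12) = k*16 = 16*k)
1/(-781206 + q(92 - √(-27 - 20), -66)) = 1/(-781206 + 16*(-66)) = 1/(-781206 - 1056) = 1/(-782262) = -1/782262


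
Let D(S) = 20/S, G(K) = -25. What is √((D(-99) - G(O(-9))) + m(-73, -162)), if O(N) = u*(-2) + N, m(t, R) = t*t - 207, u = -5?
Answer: √5604863/33 ≈ 71.741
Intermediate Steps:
m(t, R) = -207 + t² (m(t, R) = t² - 207 = -207 + t²)
O(N) = 10 + N (O(N) = -5*(-2) + N = 10 + N)
√((D(-99) - G(O(-9))) + m(-73, -162)) = √((20/(-99) - 1*(-25)) + (-207 + (-73)²)) = √((20*(-1/99) + 25) + (-207 + 5329)) = √((-20/99 + 25) + 5122) = √(2455/99 + 5122) = √(509533/99) = √5604863/33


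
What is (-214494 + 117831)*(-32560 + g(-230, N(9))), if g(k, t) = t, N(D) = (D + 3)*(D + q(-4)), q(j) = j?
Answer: 3141547500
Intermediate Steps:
N(D) = (-4 + D)*(3 + D) (N(D) = (D + 3)*(D - 4) = (3 + D)*(-4 + D) = (-4 + D)*(3 + D))
(-214494 + 117831)*(-32560 + g(-230, N(9))) = (-214494 + 117831)*(-32560 + (-12 + 9**2 - 1*9)) = -96663*(-32560 + (-12 + 81 - 9)) = -96663*(-32560 + 60) = -96663*(-32500) = 3141547500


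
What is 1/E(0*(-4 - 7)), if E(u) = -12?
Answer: -1/12 ≈ -0.083333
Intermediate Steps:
1/E(0*(-4 - 7)) = 1/(-12) = -1/12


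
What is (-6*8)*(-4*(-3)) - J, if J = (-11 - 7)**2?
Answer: -900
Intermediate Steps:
J = 324 (J = (-18)**2 = 324)
(-6*8)*(-4*(-3)) - J = (-6*8)*(-4*(-3)) - 1*324 = -48*12 - 324 = -576 - 324 = -900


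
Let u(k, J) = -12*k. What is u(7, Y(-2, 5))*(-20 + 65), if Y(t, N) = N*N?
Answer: -3780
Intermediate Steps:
Y(t, N) = N²
u(7, Y(-2, 5))*(-20 + 65) = (-12*7)*(-20 + 65) = -84*45 = -3780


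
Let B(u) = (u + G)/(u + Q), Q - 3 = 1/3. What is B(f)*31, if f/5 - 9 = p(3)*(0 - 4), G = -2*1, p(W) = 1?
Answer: 2139/85 ≈ 25.165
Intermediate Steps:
G = -2
f = 25 (f = 45 + 5*(1*(0 - 4)) = 45 + 5*(1*(-4)) = 45 + 5*(-4) = 45 - 20 = 25)
Q = 10/3 (Q = 3 + 1/3 = 3 + ⅓ = 10/3 ≈ 3.3333)
B(u) = (-2 + u)/(10/3 + u) (B(u) = (u - 2)/(u + 10/3) = (-2 + u)/(10/3 + u))
B(f)*31 = (3*(-2 + 25)/(10 + 3*25))*31 = (3*23/(10 + 75))*31 = (3*23/85)*31 = (3*(1/85)*23)*31 = (69/85)*31 = 2139/85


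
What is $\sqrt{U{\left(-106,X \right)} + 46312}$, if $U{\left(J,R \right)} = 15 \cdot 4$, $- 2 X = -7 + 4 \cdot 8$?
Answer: $2 \sqrt{11593} \approx 215.34$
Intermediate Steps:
$X = - \frac{25}{2}$ ($X = - \frac{-7 + 4 \cdot 8}{2} = - \frac{-7 + 32}{2} = \left(- \frac{1}{2}\right) 25 = - \frac{25}{2} \approx -12.5$)
$U{\left(J,R \right)} = 60$
$\sqrt{U{\left(-106,X \right)} + 46312} = \sqrt{60 + 46312} = \sqrt{46372} = 2 \sqrt{11593}$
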